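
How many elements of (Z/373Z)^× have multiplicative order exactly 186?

φ(373) = 373 − 1 = 372 = 2^2 · 3 · 31.
In a cyclic group of order 372, there are φ(d) elements of order d for each divisor d of 372, and zero for non-divisors.
186 = 2 · 3 · 31 divides 372, and φ(186) = 60.

60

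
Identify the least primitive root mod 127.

3

φ(127) = 127 − 1 = 126 = 2 · 3^2 · 7.
g is a primitive root iff g^(126/q) ≢ 1 (mod 127) for each prime q ∈ {2, 3, 7}.
g = 2: 2^63 ≡ 1 — hits 1, so not a primitive root.
g = 3: 3^63 ≡ 126; 3^42 ≡ 107; 3^18 ≡ 4 — none is 1, so 3 is a primitive root.
So 3 is the smallest generator of (Z/127Z)^×.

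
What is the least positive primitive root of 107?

2

φ(107) = 107 − 1 = 106 = 2 · 53.
Test candidates g = 2, 3, … against the prime factors q ∈ {2, 53} of φ(107): g is a generator iff g^(106/q) ≢ 1 for every such q.
g = 2: 2^53 ≡ 106; 2^2 ≡ 4 — none is 1, so 2 is a primitive root.
Hence the least primitive root of 107 is 2.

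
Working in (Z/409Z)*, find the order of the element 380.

The order of 380 must divide φ(409) = 409 − 1 = 408 = 2^3 · 3 · 17.
Divisors of 408: 1, 2, 3, 4, 6, 8, 12, 17, 24, 34, 51, 68, 102, 136, 204, 408.
Test each divisor d:
380^1 ≡ 380 (mod 409)
380^2 ≡ 23 (mod 409)
380^3 ≡ 151 (mod 409)
380^4 ≡ 120 (mod 409)
380^6 ≡ 306 (mod 409)
380^8 ≡ 85 (mod 409)
380^12 ≡ 384 (mod 409)
380^17 ≡ 292 (mod 409)
380^24 ≡ 216 (mod 409)
380^34 ≡ 192 (mod 409)
380^51 ≡ 31 (mod 409)
380^68 ≡ 54 (mod 409)
380^102 ≡ 143 (mod 409)
380^136 ≡ 53 (mod 409)
380^204 ≡ 408 (mod 409)
380^408 ≡ 1 (mod 409) ✓
The smallest such exponent is 408, so the order of 380 is 408.

408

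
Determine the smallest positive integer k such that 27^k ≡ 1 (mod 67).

By Lagrange's theorem, ord_67(27) divides φ(67) = 67 − 1 = 66 = 2 · 3 · 11.
Divisors of 66: 1, 2, 3, 6, 11, 22, 33, 66.
Test each divisor d:
27^1 ≡ 27 (mod 67)
27^2 ≡ 59 (mod 67)
27^3 ≡ 52 (mod 67)
27^6 ≡ 24 (mod 67)
27^11 ≡ 66 (mod 67)
27^22 ≡ 1 (mod 67) ✓
So ord_67(27) = 22.

22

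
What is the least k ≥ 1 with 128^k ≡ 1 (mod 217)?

The order of 128 must divide φ(217) = φ(7·31) = (7−1)·(31−1) = 6·30 = 180 = 2^2 · 3^2 · 5.
Divisors of 180: 1, 2, 3, 4, 5, 6, 9, 10, 12, 15, 18, 20, 30, 36, 45, 60, 90, 180.
Compute 128^d (mod 217) for the divisors d until we hit 1:
128^1 ≡ 128
128^2 ≡ 109
128^3 ≡ 64
128^4 ≡ 163
128^5 ≡ 32
128^6 ≡ 190
128^9 ≡ 8
128^10 ≡ 156
128^12 ≡ 78
128^15 ≡ 1
The smallest such exponent is 15, so the order of 128 is 15.

15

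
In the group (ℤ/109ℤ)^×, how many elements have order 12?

4

φ(109) = 109 − 1 = 108 = 2^2 · 3^3.
(Z/109Z)^× is cyclic (|G| = 108); a cyclic group of order m has exactly φ(d) elements of each order d | m, and none otherwise.
12 = 2^2 · 3 divides 108, and φ(12) = 4.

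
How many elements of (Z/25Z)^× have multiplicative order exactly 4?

φ(25) = φ(5^2) = 5·(5−1) = 20 = 2^2 · 5.
(Z/25Z)^× is cyclic (|G| = 20); a cyclic group of order m has exactly φ(d) elements of each order d | m, and none otherwise.
4 = 2^2 divides 20, and φ(4) = 2.

2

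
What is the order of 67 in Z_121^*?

ord(67) | φ(121) = φ(11^2) = 11·(11−1) = 110 = 2 · 5 · 11.
Divisors of 110: 1, 2, 5, 10, 11, 22, 55, 110.
Compute 67^d (mod 121) for the divisors d until we hit 1:
67^1 ≡ 67 (mod 121)
67^2 ≡ 12 (mod 121)
67^5 ≡ 89 (mod 121)
67^10 ≡ 56 (mod 121)
67^11 ≡ 1 (mod 121) ✓
The smallest such exponent is 11, so the order of 67 is 11.

11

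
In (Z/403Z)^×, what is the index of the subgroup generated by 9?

ord(9) | φ(403) = φ(13·31) = (13−1)·(31−1) = 12·30 = 360 = 2^3 · 3^2 · 5.
Divisors of 360: 1, 2, 3, 4, 5, 6, 8, 9, 10, 12, 15, 18, 20, 24, 30, 36, 40, 45, 60, 72, 90, 120, 180, 360.
Test each divisor d:
9^1 ≡ 9 (mod 403)
9^2 ≡ 81 (mod 403)
9^3 ≡ 326 (mod 403)
9^4 ≡ 113 (mod 403)
9^5 ≡ 211 (mod 403)
9^6 ≡ 287 (mod 403)
9^8 ≡ 276 (mod 403)
9^9 ≡ 66 (mod 403)
9^10 ≡ 191 (mod 403)
9^12 ≡ 157 (mod 403)
9^15 ≡ 1 (mod 403) ✓
So ord_403(9) = 15, hence |⟨9⟩| = 15.
The index is φ(403) / ord(9) = 360 / 15 = 24.

24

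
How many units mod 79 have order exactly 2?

1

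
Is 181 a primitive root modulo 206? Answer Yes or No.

Yes

φ(206) = φ(2)·φ(103) = 1·102 = 102 = 2 · 3 · 17.
An element g generates (Z/206Z)^× iff g^(102/q) ≢ 1 (mod 206) for each prime q ∈ {2, 3, 17}.
181^51 ≡ 205 (mod 206)  [q = 2: ≢ 1 ✓]
181^34 ≡ 149 (mod 206)  [q = 3: ≢ 1 ✓]
181^6 ≡ 137 (mod 206)  [q = 17: ≢ 1 ✓]
All checks pass, so 181 has order 102 and is a primitive root modulo 206.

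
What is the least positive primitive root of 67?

2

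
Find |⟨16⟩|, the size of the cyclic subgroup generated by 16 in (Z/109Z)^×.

The order of 16 must divide φ(109) = 109 − 1 = 108 = 2^2 · 3^3.
Divisors of 108: 1, 2, 3, 4, 6, 9, 12, 18, 27, 36, 54, 108.
Check 16^d mod 109 for each divisor in increasing order:
16^1 ≡ 16 (mod 109)
16^2 ≡ 38 (mod 109)
16^3 ≡ 63 (mod 109)
16^4 ≡ 27 (mod 109)
16^6 ≡ 45 (mod 109)
16^9 ≡ 1 (mod 109) ✓
Therefore the multiplicative order of 16 modulo 109 is 9.

9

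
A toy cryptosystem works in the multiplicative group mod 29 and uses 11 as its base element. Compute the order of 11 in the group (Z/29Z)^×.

By Lagrange's theorem, ord_29(11) divides φ(29) = 29 − 1 = 28 = 2^2 · 7.
Divisors of 28: 1, 2, 4, 7, 14, 28.
Check 11^d mod 29 for each divisor in increasing order:
11^1 ≡ 11
11^2 ≡ 5
11^4 ≡ 25
11^7 ≡ 12
11^14 ≡ 28
11^28 ≡ 1
So ord_29(11) = 28.

28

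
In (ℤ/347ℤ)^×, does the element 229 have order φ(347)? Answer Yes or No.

φ(347) = 347 − 1 = 346 = 2 · 173.
An element g generates (Z/347Z)^× iff g^(346/q) ≢ 1 (mod 347) for each prime q ∈ {2, 173}.
229^173 ≡ 1 (mod 347)  [q = 2: ≡ 1 ✗]
229^2 ≡ 44 (mod 347)  [q = 173: ≢ 1 ✓]
Since 229^173 ≡ 1, the order of 229 divides 173 < 346, so 229 is not a primitive root.

No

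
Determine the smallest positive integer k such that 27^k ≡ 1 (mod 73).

4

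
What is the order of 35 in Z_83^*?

ord(35) | φ(83) = 83 − 1 = 82 = 2 · 41.
Divisors of 82: 1, 2, 41, 82.
Test each divisor d:
35^1 ≡ 35
35^2 ≡ 63
35^41 ≡ 82
35^82 ≡ 1
The smallest such exponent is 82, so the order of 35 is 82.

82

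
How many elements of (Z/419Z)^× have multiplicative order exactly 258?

φ(419) = 419 − 1 = 418 = 2 · 11 · 19.
(Z/419Z)^× is cyclic (|G| = 418); a cyclic group of order m has exactly φ(d) elements of each order d | m, and none otherwise.
Here 418 is not a multiple of 258, so there are no elements of order 258.

0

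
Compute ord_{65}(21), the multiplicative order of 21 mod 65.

By Lagrange's theorem, ord_65(21) divides φ(65) = φ(5·13) = (5−1)·(13−1) = 4·12 = 48 = 2^4 · 3.
Divisors of 48: 1, 2, 3, 4, 6, 8, 12, 16, 24, 48.
Check 21^d mod 65 for each divisor in increasing order:
21^1 ≡ 21 (mod 65)
21^2 ≡ 51 (mod 65)
21^3 ≡ 31 (mod 65)
21^4 ≡ 1 (mod 65) ✓
So ord_65(21) = 4.

4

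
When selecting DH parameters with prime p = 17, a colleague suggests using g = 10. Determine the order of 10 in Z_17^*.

16

ord(10) | φ(17) = 17 − 1 = 16 = 2^4.
Divisors of 16: 1, 2, 4, 8, 16.
Evaluate successive powers at the divisors of 16:
10^1 ≡ 10 (mod 17)
10^2 ≡ 15 (mod 17)
10^4 ≡ 4 (mod 17)
10^8 ≡ 16 (mod 17)
10^16 ≡ 1 (mod 17) ✓
The smallest such exponent is 16, so the order of 10 is 16.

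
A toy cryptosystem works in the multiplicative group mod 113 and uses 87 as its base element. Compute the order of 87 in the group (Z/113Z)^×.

By Lagrange's theorem, ord_113(87) divides φ(113) = 113 − 1 = 112 = 2^4 · 7.
Divisors of 112: 1, 2, 4, 7, 8, 14, 16, 28, 56, 112.
Check 87^d mod 113 for each divisor in increasing order:
87^1 ≡ 87
87^2 ≡ 111
87^4 ≡ 4
87^7 ≡ 95
87^8 ≡ 16
87^14 ≡ 98
87^16 ≡ 30
87^28 ≡ 112
87^56 ≡ 1
The smallest such exponent is 56, so the order of 87 is 56.

56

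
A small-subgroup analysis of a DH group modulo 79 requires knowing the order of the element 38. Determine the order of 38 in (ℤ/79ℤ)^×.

13

Since 38 ∈ (Z/79Z)^×, its order divides φ(79) = 79 − 1 = 78 = 2 · 3 · 13.
Divisors of 78: 1, 2, 3, 6, 13, 26, 39, 78.
Test each divisor d:
38^1 ≡ 38 (mod 79)
38^2 ≡ 22 (mod 79)
38^3 ≡ 46 (mod 79)
38^6 ≡ 62 (mod 79)
38^13 ≡ 1 (mod 79) ✓
So ord_79(38) = 13.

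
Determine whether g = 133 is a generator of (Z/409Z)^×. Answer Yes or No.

No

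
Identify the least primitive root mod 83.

φ(83) = 83 − 1 = 82 = 2 · 41.
Test candidates g = 2, 3, … against the prime factors q ∈ {2, 41} of φ(83): g is a generator iff g^(82/q) ≢ 1 for every such q.
g = 2: 2^41 ≡ 82; 2^2 ≡ 4 — none is 1, so 2 is a primitive root.
So 2 is the smallest generator of (Z/83Z)^×.

2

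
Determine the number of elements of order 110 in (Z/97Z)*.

0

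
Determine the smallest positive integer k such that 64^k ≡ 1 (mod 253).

55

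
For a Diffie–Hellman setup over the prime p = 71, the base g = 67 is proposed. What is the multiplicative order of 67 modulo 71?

ord(67) | φ(71) = 71 − 1 = 70 = 2 · 5 · 7.
Divisors of 70: 1, 2, 5, 7, 10, 14, 35, 70.
Evaluate successive powers at the divisors of 70:
67^1 ≡ 67 (mod 71)
67^2 ≡ 16 (mod 71)
67^5 ≡ 41 (mod 71)
67^7 ≡ 17 (mod 71)
67^10 ≡ 48 (mod 71)
67^14 ≡ 5 (mod 71)
67^35 ≡ 70 (mod 71)
67^70 ≡ 1 (mod 71) ✓
So ord_71(67) = 70.

70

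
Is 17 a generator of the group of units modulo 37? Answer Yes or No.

φ(37) = 37 − 1 = 36 = 2^2 · 3^2.
An element g generates (Z/37Z)^× iff g^(36/q) ≢ 1 (mod 37) for each prime q ∈ {2, 3}.
17^18 ≡ 36 (mod 37)  [q = 2: ≢ 1 ✓]
17^12 ≡ 26 (mod 37)  [q = 3: ≢ 1 ✓]
Every test exponent gives a nontrivial residue, hence 17 generates the full group.

Yes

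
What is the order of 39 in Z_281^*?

Since 39 ∈ (Z/281Z)^×, its order divides φ(281) = 281 − 1 = 280 = 2^3 · 5 · 7.
Divisors of 280: 1, 2, 4, 5, 7, 8, 10, 14, 20, 28, 35, 40, 56, 70, 140, 280.
Check 39^d mod 281 for each divisor in increasing order:
39^1 ≡ 39 (mod 281)
39^2 ≡ 116 (mod 281)
39^4 ≡ 249 (mod 281)
39^5 ≡ 157 (mod 281)
39^7 ≡ 228 (mod 281)
39^8 ≡ 181 (mod 281)
39^10 ≡ 202 (mod 281)
39^14 ≡ 280 (mod 281)
39^20 ≡ 59 (mod 281)
39^28 ≡ 1 (mod 281) ✓
So ord_281(39) = 28.

28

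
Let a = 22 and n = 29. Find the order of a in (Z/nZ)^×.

14

Since 22 ∈ (Z/29Z)^×, its order divides φ(29) = 29 − 1 = 28 = 2^2 · 7.
Divisors of 28: 1, 2, 4, 7, 14, 28.
Test each divisor d:
22^1 ≡ 22
22^2 ≡ 20
22^4 ≡ 23
22^7 ≡ 28
22^14 ≡ 1
So ord_29(22) = 14.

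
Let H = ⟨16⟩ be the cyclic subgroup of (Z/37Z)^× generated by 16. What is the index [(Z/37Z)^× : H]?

4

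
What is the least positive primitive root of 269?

2

φ(269) = 269 − 1 = 268 = 2^2 · 67.
g is a primitive root iff g^(268/q) ≢ 1 (mod 269) for each prime q ∈ {2, 67}.
g = 2: 2^134 ≡ 268; 2^4 ≡ 16 — none is 1, so 2 is a primitive root.
Hence the least primitive root of 269 is 2.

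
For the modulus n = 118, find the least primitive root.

φ(118) = φ(2)·φ(59) = 1·58 = 58 = 2 · 29.
g is a primitive root iff g^(58/q) ≢ 1 (mod 118) for each prime q ∈ {2, 29}.
g = 2: gcd(2, 118) = 2 > 1, not a unit — skip.
g = 3: 3^29 ≡ 1 — hits 1, so not a primitive root.
g = 4: gcd(4, 118) = 2 > 1, not a unit — skip.
g = 5: 5^29 ≡ 1 — hits 1, so not a primitive root.
g = 6: gcd(6, 118) = 2 > 1, not a unit — skip.
g = 7: 7^29 ≡ 1 — hits 1, so not a primitive root.
g = 8: gcd(8, 118) = 2 > 1, not a unit — skip.
g = 9: 9^29 ≡ 1 — hits 1, so not a primitive root.
g = 10: gcd(10, 118) = 2 > 1, not a unit — skip.
g = 11: 11^29 ≡ 117; 11^2 ≡ 3 — none is 1, so 11 is a primitive root.
Hence the least primitive root of 118 is 11.

11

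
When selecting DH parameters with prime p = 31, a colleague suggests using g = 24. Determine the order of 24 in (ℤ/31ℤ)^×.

ord(24) | φ(31) = 31 − 1 = 30 = 2 · 3 · 5.
Divisors of 30: 1, 2, 3, 5, 6, 10, 15, 30.
Compute 24^d (mod 31) for the divisors d until we hit 1:
24^1 ≡ 24 (mod 31)
24^2 ≡ 18 (mod 31)
24^3 ≡ 29 (mod 31)
24^5 ≡ 26 (mod 31)
24^6 ≡ 4 (mod 31)
24^10 ≡ 25 (mod 31)
24^15 ≡ 30 (mod 31)
24^30 ≡ 1 (mod 31) ✓
The smallest such exponent is 30, so the order of 24 is 30.

30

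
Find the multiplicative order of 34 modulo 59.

58

ord(34) | φ(59) = 59 − 1 = 58 = 2 · 29.
Divisors of 58: 1, 2, 29, 58.
Compute 34^d (mod 59) for the divisors d until we hit 1:
34^1 ≡ 34
34^2 ≡ 35
34^29 ≡ 58
34^58 ≡ 1
So ord_59(34) = 58.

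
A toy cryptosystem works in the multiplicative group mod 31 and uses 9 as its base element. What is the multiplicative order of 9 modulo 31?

Since 9 ∈ (Z/31Z)^×, its order divides φ(31) = 31 − 1 = 30 = 2 · 3 · 5.
Divisors of 30: 1, 2, 3, 5, 6, 10, 15, 30.
Compute 9^d (mod 31) for the divisors d until we hit 1:
9^1 ≡ 9 (mod 31)
9^2 ≡ 19 (mod 31)
9^3 ≡ 16 (mod 31)
9^5 ≡ 25 (mod 31)
9^6 ≡ 8 (mod 31)
9^10 ≡ 5 (mod 31)
9^15 ≡ 1 (mod 31) ✓
So ord_31(9) = 15.

15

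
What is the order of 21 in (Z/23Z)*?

22

ord(21) | φ(23) = 23 − 1 = 22 = 2 · 11.
Divisors of 22: 1, 2, 11, 22.
Test each divisor d:
21^1 ≡ 21
21^2 ≡ 4
21^11 ≡ 22
21^22 ≡ 1
Hence ord(21) = 22.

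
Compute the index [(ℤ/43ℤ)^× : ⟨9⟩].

2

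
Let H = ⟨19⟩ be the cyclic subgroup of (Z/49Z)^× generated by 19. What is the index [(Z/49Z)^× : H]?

The order of 19 must divide φ(49) = φ(7^2) = 7·(7−1) = 42 = 2 · 3 · 7.
Divisors of 42: 1, 2, 3, 6, 7, 14, 21, 42.
Test each divisor d:
19^1 ≡ 19 (mod 49)
19^2 ≡ 18 (mod 49)
19^3 ≡ 48 (mod 49)
19^6 ≡ 1 (mod 49) ✓
The order of 19 is 6, so the subgroup it generates has 6 elements.
Index = |(Z/49Z)^×| / |⟨19⟩| = 42 / 6 = 7.

7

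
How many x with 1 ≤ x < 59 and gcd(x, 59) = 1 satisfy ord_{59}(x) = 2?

φ(59) = 59 − 1 = 58 = 2 · 29.
Since (Z/59Z)^× is cyclic of order 58, the number of elements of order d is φ(d) when d | 58 and 0 otherwise.
2 | 58, and φ(2) = 2 − 1 = 1.

1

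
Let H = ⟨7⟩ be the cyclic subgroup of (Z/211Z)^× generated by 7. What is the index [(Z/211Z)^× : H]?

1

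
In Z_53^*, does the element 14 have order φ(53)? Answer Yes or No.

Yes

φ(53) = 53 − 1 = 52 = 2^2 · 13.
It suffices to check that the order of 14 is not a proper divisor of 52: compute 14^(52/q) for q ∈ {2, 13}.
14^26 ≡ 52 (mod 53)  [q = 2: ≢ 1 ✓]
14^4 ≡ 44 (mod 53)  [q = 13: ≢ 1 ✓]
None equal 1, so ord_53(14) = 52: 14 is a primitive root.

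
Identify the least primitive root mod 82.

φ(82) = φ(2)·φ(41) = 1·40 = 40 = 2^3 · 5.
Test candidates g = 2, 3, … against the prime factors q ∈ {2, 5} of φ(82): g is a generator iff g^(40/q) ≢ 1 for every such q.
g = 2: gcd(2, 82) = 2 > 1, not a unit — skip.
g = 3: 3^20 ≡ 81; 3^8 ≡ 1 — hits 1, so not a primitive root.
g = 4: gcd(4, 82) = 2 > 1, not a unit — skip.
g = 5: 5^20 ≡ 1 — hits 1, so not a primitive root.
g = 6: gcd(6, 82) = 2 > 1, not a unit — skip.
g = 7: 7^20 ≡ 81; 7^8 ≡ 37 — none is 1, so 7 is a primitive root.
So 7 is the smallest generator of (Z/82Z)^×.

7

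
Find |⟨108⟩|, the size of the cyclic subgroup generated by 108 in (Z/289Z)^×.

272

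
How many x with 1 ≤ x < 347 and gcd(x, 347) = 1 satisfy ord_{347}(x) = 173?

172

φ(347) = 347 − 1 = 346 = 2 · 173.
(Z/347Z)^× is cyclic (|G| = 346); a cyclic group of order m has exactly φ(d) elements of each order d | m, and none otherwise.
173 | 346, and φ(173) = 173 − 1 = 172.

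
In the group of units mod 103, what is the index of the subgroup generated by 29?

2

By Lagrange's theorem, ord_103(29) divides φ(103) = 103 − 1 = 102 = 2 · 3 · 17.
Divisors of 102: 1, 2, 3, 6, 17, 34, 51, 102.
Check 29^d mod 103 for each divisor in increasing order:
29^1 ≡ 29 (mod 103)
29^2 ≡ 17 (mod 103)
29^3 ≡ 81 (mod 103)
29^6 ≡ 72 (mod 103)
29^17 ≡ 56 (mod 103)
29^34 ≡ 46 (mod 103)
29^51 ≡ 1 (mod 103) ✓
Thus |⟨29⟩| = ord(29) = 51.
Index = |(Z/103Z)^×| / |⟨29⟩| = 102 / 51 = 2.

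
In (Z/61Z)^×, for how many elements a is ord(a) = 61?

0

φ(61) = 61 − 1 = 60 = 2^2 · 3 · 5.
In a cyclic group of order 60, there are φ(d) elements of order d for each divisor d of 60, and zero for non-divisors.
Here 60 is not a multiple of 61, so there are no elements of order 61.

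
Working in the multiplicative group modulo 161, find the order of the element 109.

66

ord(109) | φ(161) = φ(7·23) = (7−1)·(23−1) = 6·22 = 132 = 2^2 · 3 · 11.
Divisors of 132: 1, 2, 3, 4, 6, 11, 12, 22, 33, 44, 66, 132.
Evaluate successive powers at the divisors of 132:
109^1 ≡ 109
109^2 ≡ 128
109^3 ≡ 106
109^4 ≡ 123
109^6 ≡ 127
109^11 ≡ 114
109^12 ≡ 29
109^22 ≡ 116
109^33 ≡ 22
109^44 ≡ 93
109^66 ≡ 1
Hence ord(109) = 66.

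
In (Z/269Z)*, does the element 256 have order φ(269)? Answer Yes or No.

No

φ(269) = 269 − 1 = 268 = 2^2 · 67.
Test 256^(268/q) mod 269 for each prime factor q of 268:
256^134 ≡ 1 (mod 269)  [q = 2: ≡ 1 ✗]
256^4 ≡ 47 (mod 269)  [q = 67: ≢ 1 ✓]
The check at q = 2 fails, so 256 generates a proper subgroup.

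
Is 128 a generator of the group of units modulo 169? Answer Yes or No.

Yes

φ(169) = φ(13^2) = 13·(13−1) = 156 = 2^2 · 3 · 13.
It suffices to check that the order of 128 is not a proper divisor of 156: compute 128^(156/q) for q ∈ {2, 3, 13}.
128^78 ≡ 168 (mod 169)  [q = 2: ≢ 1 ✓]
128^52 ≡ 146 (mod 169)  [q = 3: ≢ 1 ✓]
128^12 ≡ 105 (mod 169)  [q = 13: ≢ 1 ✓]
Every test exponent gives a nontrivial residue, hence 128 generates the full group.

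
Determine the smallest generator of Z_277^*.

φ(277) = 277 − 1 = 276 = 2^2 · 3 · 23.
Test candidates g = 2, 3, … against the prime factors q ∈ {2, 3, 23} of φ(277): g is a generator iff g^(276/q) ≢ 1 for every such q.
g = 2: 2^138 ≡ 276; 2^92 ≡ 1 — hits 1, so not a primitive root.
g = 3: 3^138 ≡ 1 — hits 1, so not a primitive root.
g = 4: 4^138 ≡ 1 — hits 1, so not a primitive root.
g = 5: 5^138 ≡ 276; 5^92 ≡ 116; 5^12 ≡ 27 — none is 1, so 5 is a primitive root.
So 5 is the smallest generator of (Z/277Z)^×.

5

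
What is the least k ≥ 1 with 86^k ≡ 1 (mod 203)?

6

By Lagrange's theorem, ord_203(86) divides φ(203) = φ(7·29) = (7−1)·(29−1) = 6·28 = 168 = 2^3 · 3 · 7.
Divisors of 168: 1, 2, 3, 4, 6, 7, 8, 12, 14, 21, 24, 28, 42, 56, 84, 168.
Evaluate successive powers at the divisors of 168:
86^1 ≡ 86
86^2 ≡ 88
86^3 ≡ 57
86^4 ≡ 30
86^6 ≡ 1
The smallest such exponent is 6, so the order of 86 is 6.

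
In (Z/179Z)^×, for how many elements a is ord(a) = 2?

1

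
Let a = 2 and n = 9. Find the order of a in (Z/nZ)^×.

6

ord(2) | φ(9) = φ(3^2) = 3·(3−1) = 6 = 2 · 3.
Divisors of 6: 1, 2, 3, 6.
Compute 2^d (mod 9) for the divisors d until we hit 1:
2^1 ≡ 2 (mod 9)
2^2 ≡ 4 (mod 9)
2^3 ≡ 8 (mod 9)
2^6 ≡ 1 (mod 9) ✓
Hence ord(2) = 6.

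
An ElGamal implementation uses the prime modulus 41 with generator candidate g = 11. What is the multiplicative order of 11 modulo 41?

By Lagrange's theorem, ord_41(11) divides φ(41) = 41 − 1 = 40 = 2^3 · 5.
Divisors of 40: 1, 2, 4, 5, 8, 10, 20, 40.
Test each divisor d:
11^1 ≡ 11
11^2 ≡ 39
11^4 ≡ 4
11^5 ≡ 3
11^8 ≡ 16
11^10 ≡ 9
11^20 ≡ 40
11^40 ≡ 1
Hence ord(11) = 40.

40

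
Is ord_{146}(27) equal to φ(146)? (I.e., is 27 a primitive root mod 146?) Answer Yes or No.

No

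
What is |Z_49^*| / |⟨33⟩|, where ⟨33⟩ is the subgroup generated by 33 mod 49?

1

The order of 33 must divide φ(49) = φ(7^2) = 7·(7−1) = 42 = 2 · 3 · 7.
Divisors of 42: 1, 2, 3, 6, 7, 14, 21, 42.
Test each divisor d:
33^1 ≡ 33
33^2 ≡ 11
33^3 ≡ 20
33^6 ≡ 8
33^7 ≡ 19
33^14 ≡ 18
33^21 ≡ 48
33^42 ≡ 1
The order of 33 is 42, so the subgroup it generates has 42 elements.
[(Z/49Z)^× : ⟨33⟩] = 42/42 = 1.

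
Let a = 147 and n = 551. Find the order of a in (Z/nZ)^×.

252

ord(147) | φ(551) = φ(19·29) = (19−1)·(29−1) = 18·28 = 504 = 2^3 · 3^2 · 7.
Divisors of 504: 1, 2, 3, 4, 6, 7, 8, 9, 12, 14, 18, 21, 24, 28, 36, 42, 56, 63, 72, 84, 126, 168, 252, 504.
Compute 147^d (mod 551) for the divisors d until we hit 1:
147^1 ≡ 147 (mod 551)
147^2 ≡ 120 (mod 551)
147^3 ≡ 8 (mod 551)
147^4 ≡ 74 (mod 551)
147^6 ≡ 64 (mod 551)
147^7 ≡ 41 (mod 551)
147^8 ≡ 517 (mod 551)
147^9 ≡ 512 (mod 551)
147^12 ≡ 239 (mod 551)
147^14 ≡ 28 (mod 551)
147^18 ≡ 419 (mod 551)
147^21 ≡ 46 (mod 551)
147^24 ≡ 368 (mod 551)
147^28 ≡ 233 (mod 551)
147^36 ≡ 343 (mod 551)
147^42 ≡ 463 (mod 551)
147^56 ≡ 291 (mod 551)
147^63 ≡ 360 (mod 551)
147^72 ≡ 286 (mod 551)
147^84 ≡ 30 (mod 551)
147^126 ≡ 115 (mod 551)
147^168 ≡ 349 (mod 551)
147^252 ≡ 1 (mod 551) ✓
The smallest such exponent is 252, so the order of 147 is 252.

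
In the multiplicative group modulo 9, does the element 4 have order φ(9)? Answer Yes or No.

No

φ(9) = φ(3^2) = 3·(3−1) = 6 = 2 · 3.
An element g generates (Z/9Z)^× iff g^(6/q) ≢ 1 (mod 9) for each prime q ∈ {2, 3}.
4^3 ≡ 1 (mod 9)  [q = 2: ≡ 1 ✗]
4^2 ≡ 7 (mod 9)  [q = 3: ≢ 1 ✓]
The check at q = 2 fails, so 4 generates a proper subgroup.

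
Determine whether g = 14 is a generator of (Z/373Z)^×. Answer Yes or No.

φ(373) = 373 − 1 = 372 = 2^2 · 3 · 31.
14 is a primitive root mod 373 iff 14^(φ(373)/q) ≢ 1 for every prime q | φ(373), i.e. q ∈ {2, 3, 31}.
14^186 ≡ 372 (mod 373)  [q = 2: ≢ 1 ✓]
14^124 ≡ 284 (mod 373)  [q = 3: ≢ 1 ✓]
14^12 ≡ 346 (mod 373)  [q = 31: ≢ 1 ✓]
None equal 1, so ord_373(14) = 372: 14 is a primitive root.

Yes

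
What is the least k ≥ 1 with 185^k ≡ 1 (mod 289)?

136

By Lagrange's theorem, ord_289(185) divides φ(289) = φ(17^2) = 17·(17−1) = 272 = 2^4 · 17.
Divisors of 272: 1, 2, 4, 8, 16, 17, 34, 68, 136, 272.
Test each divisor d:
185^1 ≡ 185 (mod 289)
185^2 ≡ 123 (mod 289)
185^4 ≡ 101 (mod 289)
185^8 ≡ 86 (mod 289)
185^16 ≡ 171 (mod 289)
185^17 ≡ 134 (mod 289)
185^34 ≡ 38 (mod 289)
185^68 ≡ 288 (mod 289)
185^136 ≡ 1 (mod 289) ✓
So ord_289(185) = 136.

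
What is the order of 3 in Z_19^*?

By Lagrange's theorem, ord_19(3) divides φ(19) = 19 − 1 = 18 = 2 · 3^2.
Divisors of 18: 1, 2, 3, 6, 9, 18.
Test each divisor d:
3^1 ≡ 3 (mod 19)
3^2 ≡ 9 (mod 19)
3^3 ≡ 8 (mod 19)
3^6 ≡ 7 (mod 19)
3^9 ≡ 18 (mod 19)
3^18 ≡ 1 (mod 19) ✓
Hence ord(3) = 18.

18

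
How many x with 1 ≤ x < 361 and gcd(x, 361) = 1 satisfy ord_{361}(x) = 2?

φ(361) = φ(19^2) = 19·(19−1) = 342 = 2 · 3^2 · 19.
(Z/361Z)^× is cyclic (|G| = 342); a cyclic group of order m has exactly φ(d) elements of each order d | m, and none otherwise.
2 | 342, and φ(2) = 2 − 1 = 1.

1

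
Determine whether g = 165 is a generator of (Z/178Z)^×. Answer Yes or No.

Yes

φ(178) = φ(2)·φ(89) = 1·88 = 88 = 2^3 · 11.
165 is a primitive root mod 178 iff 165^(φ(178)/q) ≢ 1 for every prime q | φ(178), i.e. q ∈ {2, 11}.
165^44 ≡ 177 (mod 178)  [q = 2: ≢ 1 ✓]
165^8 ≡ 153 (mod 178)  [q = 11: ≢ 1 ✓]
None equal 1, so ord_178(165) = 88: 165 is a primitive root.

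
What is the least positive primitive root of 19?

φ(19) = 19 − 1 = 18 = 2 · 3^2.
g is a primitive root iff g^(18/q) ≢ 1 (mod 19) for each prime q ∈ {2, 3}.
g = 2: 2^9 ≡ 18; 2^6 ≡ 7 — none is 1, so 2 is a primitive root.
The smallest primitive root modulo 19 is 2.

2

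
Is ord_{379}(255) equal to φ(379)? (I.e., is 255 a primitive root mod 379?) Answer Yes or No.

φ(379) = 379 − 1 = 378 = 2 · 3^3 · 7.
An element g generates (Z/379Z)^× iff g^(378/q) ≢ 1 (mod 379) for each prime q ∈ {2, 3, 7}.
255^189 ≡ 1 (mod 379)  [q = 2: ≡ 1 ✗]
255^126 ≡ 1 (mod 379)  [q = 3: ≡ 1 ✗]
255^54 ≡ 195 (mod 379)  [q = 7: ≢ 1 ✓]
255^189 ≡ 1 shows ord(255) | 189, strictly less than φ(379); not a primitive root.

No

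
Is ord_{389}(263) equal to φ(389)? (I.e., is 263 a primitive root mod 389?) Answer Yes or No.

Yes

φ(389) = 389 − 1 = 388 = 2^2 · 97.
263 is a primitive root mod 389 iff 263^(φ(389)/q) ≢ 1 for every prime q | φ(389), i.e. q ∈ {2, 97}.
263^194 ≡ 388 (mod 389)  [q = 2: ≢ 1 ✓]
263^4 ≡ 272 (mod 389)  [q = 97: ≢ 1 ✓]
All checks pass, so 263 has order 388 and is a primitive root modulo 389.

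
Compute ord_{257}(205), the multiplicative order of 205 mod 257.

128

Since 205 ∈ (Z/257Z)^×, its order divides φ(257) = 257 − 1 = 256 = 2^8.
Divisors of 256: 1, 2, 4, 8, 16, 32, 64, 128, 256.
Evaluate successive powers at the divisors of 256:
205^1 ≡ 205 (mod 257)
205^2 ≡ 134 (mod 257)
205^4 ≡ 223 (mod 257)
205^8 ≡ 128 (mod 257)
205^16 ≡ 193 (mod 257)
205^32 ≡ 241 (mod 257)
205^64 ≡ 256 (mod 257)
205^128 ≡ 1 (mod 257) ✓
Hence ord(205) = 128.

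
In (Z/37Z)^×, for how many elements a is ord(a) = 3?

φ(37) = 37 − 1 = 36 = 2^2 · 3^2.
(Z/37Z)^× is cyclic (|G| = 36); a cyclic group of order m has exactly φ(d) elements of each order d | m, and none otherwise.
3 | 36, and φ(3) = 3 − 1 = 2.

2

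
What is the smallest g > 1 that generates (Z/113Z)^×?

3

φ(113) = 113 − 1 = 112 = 2^4 · 7.
Test candidates g = 2, 3, … against the prime factors q ∈ {2, 7} of φ(113): g is a generator iff g^(112/q) ≢ 1 for every such q.
g = 2: 2^56 ≡ 1 — hits 1, so not a primitive root.
g = 3: 3^56 ≡ 112; 3^16 ≡ 49 — none is 1, so 3 is a primitive root.
The smallest primitive root modulo 113 is 3.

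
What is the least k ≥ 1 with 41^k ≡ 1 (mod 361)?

The order of 41 must divide φ(361) = φ(19^2) = 19·(19−1) = 342 = 2 · 3^2 · 19.
Divisors of 342: 1, 2, 3, 6, 9, 18, 19, 38, 57, 114, 171, 342.
Evaluate successive powers at the divisors of 342:
41^1 ≡ 41
41^2 ≡ 237
41^3 ≡ 331
41^6 ≡ 178
41^9 ≡ 75
41^18 ≡ 210
41^19 ≡ 307
41^38 ≡ 28
41^57 ≡ 293
41^114 ≡ 292
41^171 ≡ 360
41^342 ≡ 1
So ord_361(41) = 342.

342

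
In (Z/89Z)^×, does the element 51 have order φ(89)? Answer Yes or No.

Yes

φ(89) = 89 − 1 = 88 = 2^3 · 11.
An element g generates (Z/89Z)^× iff g^(88/q) ≢ 1 (mod 89) for each prime q ∈ {2, 11}.
51^44 ≡ 88 (mod 89)  [q = 2: ≢ 1 ✓]
51^8 ≡ 67 (mod 89)  [q = 11: ≢ 1 ✓]
All checks pass, so 51 has order 88 and is a primitive root modulo 89.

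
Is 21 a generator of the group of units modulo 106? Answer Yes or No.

φ(106) = φ(2)·φ(53) = 1·52 = 52 = 2^2 · 13.
An element g generates (Z/106Z)^× iff g^(52/q) ≢ 1 (mod 106) for each prime q ∈ {2, 13}.
21^26 ≡ 105 (mod 106)  [q = 2: ≢ 1 ✓]
21^4 ≡ 77 (mod 106)  [q = 13: ≢ 1 ✓]
Every test exponent gives a nontrivial residue, hence 21 generates the full group.

Yes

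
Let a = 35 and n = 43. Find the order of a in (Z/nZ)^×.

7

The order of 35 must divide φ(43) = 43 − 1 = 42 = 2 · 3 · 7.
Divisors of 42: 1, 2, 3, 6, 7, 14, 21, 42.
Compute 35^d (mod 43) for the divisors d until we hit 1:
35^1 ≡ 35 (mod 43)
35^2 ≡ 21 (mod 43)
35^3 ≡ 4 (mod 43)
35^6 ≡ 16 (mod 43)
35^7 ≡ 1 (mod 43) ✓
So ord_43(35) = 7.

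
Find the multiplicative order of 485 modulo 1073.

The order of 485 must divide φ(1073) = φ(29·37) = (29−1)·(37−1) = 28·36 = 1008 = 2^4 · 3^2 · 7.
Divisors of 1008: 1, 2, 3, 4, 6, 7, 8, 9, 12, 14, 16, 18, 21, 24, 28, 36, 42, 48, 56, 63, 72, 84, 112, 126, 144, 168, 252, 336, 504, 1008.
Check 485^d mod 1073 for each divisor in increasing order:
485^1 ≡ 485
485^2 ≡ 238
485^3 ≡ 619
485^4 ≡ 848
485^6 ≡ 100
485^7 ≡ 215
485^8 ≡ 194
485^9 ≡ 739
485^12 ≡ 343
485^14 ≡ 86
485^16 ≡ 81
485^18 ≡ 1037
485^21 ≡ 249
485^24 ≡ 692
485^28 ≡ 958
485^36 ≡ 223
485^42 ≡ 840
485^48 ≡ 306
485^56 ≡ 349
485^63 ≡ 998
485^72 ≡ 371
485^84 ≡ 639
485^112 ≡ 552
485^126 ≡ 260
485^144 ≡ 297
485^168 ≡ 581
485^252 ≡ 1
So ord_1073(485) = 252.

252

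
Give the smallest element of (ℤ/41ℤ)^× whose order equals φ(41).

φ(41) = 41 − 1 = 40 = 2^3 · 5.
g is a primitive root iff g^(40/q) ≢ 1 (mod 41) for each prime q ∈ {2, 5}.
g = 2: 2^20 ≡ 1 — hits 1, so not a primitive root.
g = 3: 3^20 ≡ 40; 3^8 ≡ 1 — hits 1, so not a primitive root.
g = 4: 4^20 ≡ 1 — hits 1, so not a primitive root.
g = 5: 5^20 ≡ 1 — hits 1, so not a primitive root.
g = 6: 6^20 ≡ 40; 6^8 ≡ 10 — none is 1, so 6 is a primitive root.
So 6 is the smallest generator of (Z/41Z)^×.

6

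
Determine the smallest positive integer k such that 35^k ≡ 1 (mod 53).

By Lagrange's theorem, ord_53(35) divides φ(53) = 53 − 1 = 52 = 2^2 · 13.
Divisors of 52: 1, 2, 4, 13, 26, 52.
Compute 35^d (mod 53) for the divisors d until we hit 1:
35^1 ≡ 35
35^2 ≡ 6
35^4 ≡ 36
35^13 ≡ 30
35^26 ≡ 52
35^52 ≡ 1
Hence ord(35) = 52.

52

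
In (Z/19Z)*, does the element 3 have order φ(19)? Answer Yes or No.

Yes

φ(19) = 19 − 1 = 18 = 2 · 3^2.
3 is a primitive root mod 19 iff 3^(φ(19)/q) ≢ 1 for every prime q | φ(19), i.e. q ∈ {2, 3}.
3^9 ≡ 18 (mod 19)  [q = 2: ≢ 1 ✓]
3^6 ≡ 7 (mod 19)  [q = 3: ≢ 1 ✓]
None equal 1, so ord_19(3) = 18: 3 is a primitive root.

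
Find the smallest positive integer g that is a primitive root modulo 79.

φ(79) = 79 − 1 = 78 = 2 · 3 · 13.
Test candidates g = 2, 3, … against the prime factors q ∈ {2, 3, 13} of φ(79): g is a generator iff g^(78/q) ≢ 1 for every such q.
g = 2: 2^39 ≡ 1 — hits 1, so not a primitive root.
g = 3: 3^39 ≡ 78; 3^26 ≡ 23; 3^6 ≡ 18 — none is 1, so 3 is a primitive root.
The smallest primitive root modulo 79 is 3.

3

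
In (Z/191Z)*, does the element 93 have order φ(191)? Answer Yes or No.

Yes

φ(191) = 191 − 1 = 190 = 2 · 5 · 19.
93 is a primitive root mod 191 iff 93^(φ(191)/q) ≢ 1 for every prime q | φ(191), i.e. q ∈ {2, 5, 19}.
93^95 ≡ 190 (mod 191)  [q = 2: ≢ 1 ✓]
93^38 ≡ 39 (mod 191)  [q = 5: ≢ 1 ✓]
93^10 ≡ 69 (mod 191)  [q = 19: ≢ 1 ✓]
None equal 1, so ord_191(93) = 190: 93 is a primitive root.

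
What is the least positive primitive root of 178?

φ(178) = φ(2)·φ(89) = 1·88 = 88 = 2^3 · 11.
Test candidates g = 2, 3, … against the prime factors q ∈ {2, 11} of φ(178): g is a generator iff g^(88/q) ≢ 1 for every such q.
g = 2: gcd(2, 178) = 2 > 1, not a unit — skip.
g = 3: 3^44 ≡ 177; 3^8 ≡ 153 — none is 1, so 3 is a primitive root.
The smallest primitive root modulo 178 is 3.

3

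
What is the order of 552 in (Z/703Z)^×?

The order of 552 must divide φ(703) = φ(19·37) = (19−1)·(37−1) = 18·36 = 648 = 2^3 · 3^4.
Divisors of 648: 1, 2, 3, 4, 6, 8, 9, 12, 18, 24, 27, 36, 54, 72, 81, 108, 162, 216, 324, 648.
Test each divisor d:
552^1 ≡ 552 (mod 703)
552^2 ≡ 305 (mod 703)
552^3 ≡ 343 (mod 703)
552^4 ≡ 229 (mod 703)
552^6 ≡ 248 (mod 703)
552^8 ≡ 419 (mod 703)
552^9 ≡ 1 (mod 703) ✓
So ord_703(552) = 9.

9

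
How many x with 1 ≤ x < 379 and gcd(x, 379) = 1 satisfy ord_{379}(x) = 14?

6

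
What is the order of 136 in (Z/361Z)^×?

342

ord(136) | φ(361) = φ(19^2) = 19·(19−1) = 342 = 2 · 3^2 · 19.
Divisors of 342: 1, 2, 3, 6, 9, 18, 19, 38, 57, 114, 171, 342.
Evaluate successive powers at the divisors of 342:
136^1 ≡ 136 (mod 361)
136^2 ≡ 85 (mod 361)
136^3 ≡ 8 (mod 361)
136^6 ≡ 64 (mod 361)
136^9 ≡ 151 (mod 361)
136^18 ≡ 58 (mod 361)
136^19 ≡ 307 (mod 361)
136^38 ≡ 28 (mod 361)
136^57 ≡ 293 (mod 361)
136^114 ≡ 292 (mod 361)
136^171 ≡ 360 (mod 361)
136^342 ≡ 1 (mod 361) ✓
Hence ord(136) = 342.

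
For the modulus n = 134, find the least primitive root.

φ(134) = φ(2)·φ(67) = 1·66 = 66 = 2 · 3 · 11.
g is a primitive root iff g^(66/q) ≢ 1 (mod 134) for each prime q ∈ {2, 3, 11}.
g = 2: gcd(2, 134) = 2 > 1, not a unit — skip.
g = 3: 3^33 ≡ 133; 3^22 ≡ 1 — hits 1, so not a primitive root.
g = 4: gcd(4, 134) = 2 > 1, not a unit — skip.
g = 5: 5^33 ≡ 133; 5^22 ≡ 1 — hits 1, so not a primitive root.
g = 6: gcd(6, 134) = 2 > 1, not a unit — skip.
g = 7: 7^33 ≡ 133; 7^22 ≡ 29; 7^6 ≡ 131 — none is 1, so 7 is a primitive root.
Hence the least primitive root of 134 is 7.

7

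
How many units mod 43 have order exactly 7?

6

φ(43) = 43 − 1 = 42 = 2 · 3 · 7.
(Z/43Z)^× is cyclic (|G| = 42); a cyclic group of order m has exactly φ(d) elements of each order d | m, and none otherwise.
7 | 42, and φ(7) = 7 − 1 = 6.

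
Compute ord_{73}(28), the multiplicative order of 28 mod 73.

72

ord(28) | φ(73) = 73 − 1 = 72 = 2^3 · 3^2.
Divisors of 72: 1, 2, 3, 4, 6, 8, 9, 12, 18, 24, 36, 72.
Compute 28^d (mod 73) for the divisors d until we hit 1:
28^1 ≡ 28 (mod 73)
28^2 ≡ 54 (mod 73)
28^3 ≡ 52 (mod 73)
28^4 ≡ 69 (mod 73)
28^6 ≡ 3 (mod 73)
28^8 ≡ 16 (mod 73)
28^9 ≡ 10 (mod 73)
28^12 ≡ 9 (mod 73)
28^18 ≡ 27 (mod 73)
28^24 ≡ 8 (mod 73)
28^36 ≡ 72 (mod 73)
28^72 ≡ 1 (mod 73) ✓
So ord_73(28) = 72.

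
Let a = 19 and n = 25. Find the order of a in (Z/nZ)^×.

10

Since 19 ∈ (Z/25Z)^×, its order divides φ(25) = φ(5^2) = 5·(5−1) = 20 = 2^2 · 5.
Divisors of 20: 1, 2, 4, 5, 10, 20.
Evaluate successive powers at the divisors of 20:
19^1 ≡ 19 (mod 25)
19^2 ≡ 11 (mod 25)
19^4 ≡ 21 (mod 25)
19^5 ≡ 24 (mod 25)
19^10 ≡ 1 (mod 25) ✓
So ord_25(19) = 10.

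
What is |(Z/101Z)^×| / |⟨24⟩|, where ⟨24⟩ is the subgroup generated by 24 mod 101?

4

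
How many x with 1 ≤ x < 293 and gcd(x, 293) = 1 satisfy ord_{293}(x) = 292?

144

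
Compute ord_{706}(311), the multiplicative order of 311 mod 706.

ord(311) | φ(706) = φ(2)·φ(353) = 1·352 = 352 = 2^5 · 11.
Divisors of 352: 1, 2, 4, 8, 11, 16, 22, 32, 44, 88, 176, 352.
Evaluate successive powers at the divisors of 352:
311^1 ≡ 311 (mod 706)
311^2 ≡ 705 (mod 706)
311^4 ≡ 1 (mod 706) ✓
Hence ord(311) = 4.

4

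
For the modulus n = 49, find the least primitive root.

φ(49) = φ(7^2) = 7·(7−1) = 42 = 2 · 3 · 7.
Test candidates g = 2, 3, … against the prime factors q ∈ {2, 3, 7} of φ(49): g is a generator iff g^(42/q) ≢ 1 for every such q.
g = 2: 2^21 ≡ 1 — hits 1, so not a primitive root.
g = 3: 3^21 ≡ 48; 3^14 ≡ 30; 3^6 ≡ 43 — none is 1, so 3 is a primitive root.
So 3 is the smallest generator of (Z/49Z)^×.

3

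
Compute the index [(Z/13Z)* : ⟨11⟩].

Since 11 ∈ (Z/13Z)^×, its order divides φ(13) = 13 − 1 = 12 = 2^2 · 3.
Divisors of 12: 1, 2, 3, 4, 6, 12.
Test each divisor d:
11^1 ≡ 11 (mod 13)
11^2 ≡ 4 (mod 13)
11^3 ≡ 5 (mod 13)
11^4 ≡ 3 (mod 13)
11^6 ≡ 12 (mod 13)
11^12 ≡ 1 (mod 13) ✓
So ord_13(11) = 12, hence |⟨11⟩| = 12.
Index = |(Z/13Z)^×| / |⟨11⟩| = 12 / 12 = 1.

1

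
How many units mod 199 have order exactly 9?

6

φ(199) = 199 − 1 = 198 = 2 · 3^2 · 11.
(Z/199Z)^× is cyclic (|G| = 198); a cyclic group of order m has exactly φ(d) elements of each order d | m, and none otherwise.
9 = 3^2 divides 198, and φ(9) = 6.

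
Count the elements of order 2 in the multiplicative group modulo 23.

φ(23) = 23 − 1 = 22 = 2 · 11.
Since (Z/23Z)^× is cyclic of order 22, the number of elements of order d is φ(d) when d | 22 and 0 otherwise.
2 | 22, and φ(2) = 2 − 1 = 1.

1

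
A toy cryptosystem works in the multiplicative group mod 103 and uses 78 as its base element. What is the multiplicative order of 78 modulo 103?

ord(78) | φ(103) = 103 − 1 = 102 = 2 · 3 · 17.
Divisors of 102: 1, 2, 3, 6, 17, 34, 51, 102.
Compute 78^d (mod 103) for the divisors d until we hit 1:
78^1 ≡ 78 (mod 103)
78^2 ≡ 7 (mod 103)
78^3 ≡ 31 (mod 103)
78^6 ≡ 34 (mod 103)
78^17 ≡ 47 (mod 103)
78^34 ≡ 46 (mod 103)
78^51 ≡ 102 (mod 103)
78^102 ≡ 1 (mod 103) ✓
Therefore the multiplicative order of 78 modulo 103 is 102.

102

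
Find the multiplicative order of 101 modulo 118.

By Lagrange's theorem, ord_118(101) divides φ(118) = φ(2)·φ(59) = 1·58 = 58 = 2 · 29.
Divisors of 58: 1, 2, 29, 58.
Test each divisor d:
101^1 ≡ 101
101^2 ≡ 53
101^29 ≡ 117
101^58 ≡ 1
So ord_118(101) = 58.

58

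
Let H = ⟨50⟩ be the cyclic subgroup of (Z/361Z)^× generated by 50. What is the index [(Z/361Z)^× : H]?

3

Since 50 ∈ (Z/361Z)^×, its order divides φ(361) = φ(19^2) = 19·(19−1) = 342 = 2 · 3^2 · 19.
Divisors of 342: 1, 2, 3, 6, 9, 18, 19, 38, 57, 114, 171, 342.
Evaluate successive powers at the divisors of 342:
50^1 ≡ 50 (mod 361)
50^2 ≡ 334 (mod 361)
50^3 ≡ 94 (mod 361)
50^6 ≡ 172 (mod 361)
50^9 ≡ 284 (mod 361)
50^18 ≡ 153 (mod 361)
50^19 ≡ 69 (mod 361)
50^38 ≡ 68 (mod 361)
50^57 ≡ 360 (mod 361)
50^114 ≡ 1 (mod 361) ✓
The order of 50 is 114, so the subgroup it generates has 114 elements.
[(Z/361Z)^× : ⟨50⟩] = 342/114 = 3.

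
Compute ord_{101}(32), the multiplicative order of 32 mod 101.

20

ord(32) | φ(101) = 101 − 1 = 100 = 2^2 · 5^2.
Divisors of 100: 1, 2, 4, 5, 10, 20, 25, 50, 100.
Compute 32^d (mod 101) for the divisors d until we hit 1:
32^1 ≡ 32 (mod 101)
32^2 ≡ 14 (mod 101)
32^4 ≡ 95 (mod 101)
32^5 ≡ 10 (mod 101)
32^10 ≡ 100 (mod 101)
32^20 ≡ 1 (mod 101) ✓
Therefore the multiplicative order of 32 modulo 101 is 20.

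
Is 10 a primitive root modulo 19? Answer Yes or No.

φ(19) = 19 − 1 = 18 = 2 · 3^2.
Test 10^(18/q) mod 19 for each prime factor q of 18:
10^9 ≡ 18 (mod 19)  [q = 2: ≢ 1 ✓]
10^6 ≡ 11 (mod 19)  [q = 3: ≢ 1 ✓]
Every test exponent gives a nontrivial residue, hence 10 generates the full group.

Yes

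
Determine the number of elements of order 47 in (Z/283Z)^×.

46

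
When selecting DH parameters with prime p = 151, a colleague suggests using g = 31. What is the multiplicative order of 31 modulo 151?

75

By Lagrange's theorem, ord_151(31) divides φ(151) = 151 − 1 = 150 = 2 · 3 · 5^2.
Divisors of 150: 1, 2, 3, 5, 6, 10, 15, 25, 30, 50, 75, 150.
Compute 31^d (mod 151) for the divisors d until we hit 1:
31^1 ≡ 31 (mod 151)
31^2 ≡ 55 (mod 151)
31^3 ≡ 44 (mod 151)
31^5 ≡ 4 (mod 151)
31^6 ≡ 124 (mod 151)
31^10 ≡ 16 (mod 151)
31^15 ≡ 64 (mod 151)
31^25 ≡ 118 (mod 151)
31^30 ≡ 19 (mod 151)
31^50 ≡ 32 (mod 151)
31^75 ≡ 1 (mod 151) ✓
The smallest such exponent is 75, so the order of 31 is 75.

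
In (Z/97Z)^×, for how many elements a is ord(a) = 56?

φ(97) = 97 − 1 = 96 = 2^5 · 3.
Since (Z/97Z)^× is cyclic of order 96, the number of elements of order d is φ(d) when d | 96 and 0 otherwise.
56 does not divide 96, so no element of (Z/97Z)^× has order 56.

0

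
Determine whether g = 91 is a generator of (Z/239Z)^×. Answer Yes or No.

No

φ(239) = 239 − 1 = 238 = 2 · 7 · 17.
Test 91^(238/q) mod 239 for each prime factor q of 238:
91^119 ≡ 1 (mod 239)  [q = 2: ≡ 1 ✗]
91^34 ≡ 98 (mod 239)  [q = 7: ≢ 1 ✓]
91^14 ≡ 6 (mod 239)  [q = 17: ≢ 1 ✓]
Since 91^119 ≡ 1, the order of 91 divides 119 < 238, so 91 is not a primitive root.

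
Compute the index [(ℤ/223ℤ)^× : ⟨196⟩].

The order of 196 must divide φ(223) = 223 − 1 = 222 = 2 · 3 · 37.
Divisors of 222: 1, 2, 3, 6, 37, 74, 111, 222.
Compute 196^d (mod 223) for the divisors d until we hit 1:
196^1 ≡ 196 (mod 223)
196^2 ≡ 60 (mod 223)
196^3 ≡ 164 (mod 223)
196^6 ≡ 136 (mod 223)
196^37 ≡ 1 (mod 223) ✓
So ord_223(196) = 37, hence |⟨196⟩| = 37.
[(Z/223Z)^× : ⟨196⟩] = 222/37 = 6.

6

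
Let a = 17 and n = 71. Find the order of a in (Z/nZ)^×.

By Lagrange's theorem, ord_71(17) divides φ(71) = 71 − 1 = 70 = 2 · 5 · 7.
Divisors of 70: 1, 2, 5, 7, 10, 14, 35, 70.
Test each divisor d:
17^1 ≡ 17 (mod 71)
17^2 ≡ 5 (mod 71)
17^5 ≡ 70 (mod 71)
17^7 ≡ 66 (mod 71)
17^10 ≡ 1 (mod 71) ✓
So ord_71(17) = 10.

10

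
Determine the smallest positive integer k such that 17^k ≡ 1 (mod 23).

22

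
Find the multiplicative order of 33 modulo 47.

46

ord(33) | φ(47) = 47 − 1 = 46 = 2 · 23.
Divisors of 46: 1, 2, 23, 46.
Evaluate successive powers at the divisors of 46:
33^1 ≡ 33
33^2 ≡ 8
33^23 ≡ 46
33^46 ≡ 1
The smallest such exponent is 46, so the order of 33 is 46.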